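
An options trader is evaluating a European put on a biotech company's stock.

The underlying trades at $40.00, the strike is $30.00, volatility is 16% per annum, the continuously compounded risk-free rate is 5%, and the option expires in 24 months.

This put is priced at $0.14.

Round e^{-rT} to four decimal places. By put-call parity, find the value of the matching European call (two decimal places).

$13.00

e^(−rT) = e^(−0.05·2) = 0.9048
Put-call parity: C − P = S − K·e^(−rT) = 40 − 30·0.9048 = 40 − 27.1440 = 12.8560
C = P + (C − P) = 0.14 + (12.8560) = 12.9960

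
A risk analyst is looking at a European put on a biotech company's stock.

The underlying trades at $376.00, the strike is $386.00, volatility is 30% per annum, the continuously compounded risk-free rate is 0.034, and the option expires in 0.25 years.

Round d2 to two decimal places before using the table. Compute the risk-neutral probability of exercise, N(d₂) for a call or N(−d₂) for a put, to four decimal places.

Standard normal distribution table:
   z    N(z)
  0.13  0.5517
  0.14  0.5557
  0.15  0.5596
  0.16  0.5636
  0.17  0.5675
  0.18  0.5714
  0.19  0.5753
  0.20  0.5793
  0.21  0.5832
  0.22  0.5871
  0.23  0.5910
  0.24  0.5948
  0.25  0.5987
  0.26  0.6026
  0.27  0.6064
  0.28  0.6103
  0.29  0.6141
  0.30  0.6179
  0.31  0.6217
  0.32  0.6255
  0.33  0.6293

0.5753

σ√T = 0.3 × 0.5000 = 0.1500
d₁ = [ln(376/386) + (0.034 + 0.3²/2)·0.25] / 0.1500 = [-0.0262 + 0.0198] / 0.1500 = -0.0433 ≈ -0.04
d₂ = d₁ − σ√T = -0.0433 − 0.1500 = -0.1933 ≈ -0.19
Pr(exercise) under Q = N(−d₂) = N(0.19) = 0.5753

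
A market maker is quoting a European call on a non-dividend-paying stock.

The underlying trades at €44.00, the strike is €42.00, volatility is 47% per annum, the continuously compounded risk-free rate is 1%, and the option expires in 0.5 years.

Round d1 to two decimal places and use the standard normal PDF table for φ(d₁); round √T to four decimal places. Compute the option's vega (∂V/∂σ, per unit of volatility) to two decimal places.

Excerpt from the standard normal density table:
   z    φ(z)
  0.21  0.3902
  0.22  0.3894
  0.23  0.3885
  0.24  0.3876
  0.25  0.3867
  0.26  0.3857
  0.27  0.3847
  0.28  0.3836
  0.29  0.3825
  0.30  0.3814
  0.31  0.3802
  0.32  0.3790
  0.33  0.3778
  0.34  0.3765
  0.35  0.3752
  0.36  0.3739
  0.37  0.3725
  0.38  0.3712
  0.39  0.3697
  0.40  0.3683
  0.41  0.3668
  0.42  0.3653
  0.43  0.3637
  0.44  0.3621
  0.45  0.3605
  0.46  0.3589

11.79

σ√T = 0.47 × 0.7071 = 0.3323
d₁ = [ln(44/42) + (0.01 + 0.47²/2)·0.5] / 0.3323 = [0.0465 + 0.0602] / 0.3323 = 0.3212 → 0.32
√T = √0.5 = 0.7071
φ(d₁) = φ(0.32) = 0.3790
vega = S·φ(d₁)·√T = 44·0.3790·0.7071 = 11.7916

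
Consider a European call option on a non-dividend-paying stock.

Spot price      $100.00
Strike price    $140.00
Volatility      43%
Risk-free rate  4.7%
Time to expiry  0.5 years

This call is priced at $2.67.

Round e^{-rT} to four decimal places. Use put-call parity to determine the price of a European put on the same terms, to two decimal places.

e^(−rT) = e^(−0.047·0.5) = 0.9768
Put-call parity: C − P = S − K·e^(−rT) = 100 − 140·0.9768 = 100 − 136.7520 = -36.7520
P = C − (C − P) = 2.67 − (-36.7520) = 39.4220

$39.42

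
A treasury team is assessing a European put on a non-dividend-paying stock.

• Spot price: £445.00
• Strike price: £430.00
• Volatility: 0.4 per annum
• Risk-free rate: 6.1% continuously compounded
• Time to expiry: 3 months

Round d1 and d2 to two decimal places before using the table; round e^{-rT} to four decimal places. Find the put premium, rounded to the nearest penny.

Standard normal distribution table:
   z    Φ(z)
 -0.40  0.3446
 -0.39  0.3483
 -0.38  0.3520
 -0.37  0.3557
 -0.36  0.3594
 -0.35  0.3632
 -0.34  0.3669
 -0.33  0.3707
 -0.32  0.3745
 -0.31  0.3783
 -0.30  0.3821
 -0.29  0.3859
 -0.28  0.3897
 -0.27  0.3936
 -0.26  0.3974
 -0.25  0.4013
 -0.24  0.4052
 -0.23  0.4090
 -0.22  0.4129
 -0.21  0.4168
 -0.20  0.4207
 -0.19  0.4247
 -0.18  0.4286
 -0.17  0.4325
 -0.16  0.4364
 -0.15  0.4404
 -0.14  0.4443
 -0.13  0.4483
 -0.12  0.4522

σ√T = 0.4 × 0.5000 = 0.2000
ln(S/K) + (r + σ²/2)T = ln(445/430) + (0.061 + 0.4²/2)·0.25 = 0.0343 + 0.0353 = 0.0695
d₁ = 0.0695 / 0.2000 = 0.3477 which rounds to 0.35
d₂ = d₁ − σ√T = 0.3477 − 0.2000 = 0.1477 which rounds to 0.15
exp(−rT) = exp(−0.061·0.25) = 0.9849
N(−d₂) = N(-0.15) = 0.4404;  N(−d₁) = N(-0.35) = 0.3632
P = 430·0.9849·0.4404 − 445·0.3632 = 186.5125 − 161.6240 = 24.8885

£24.89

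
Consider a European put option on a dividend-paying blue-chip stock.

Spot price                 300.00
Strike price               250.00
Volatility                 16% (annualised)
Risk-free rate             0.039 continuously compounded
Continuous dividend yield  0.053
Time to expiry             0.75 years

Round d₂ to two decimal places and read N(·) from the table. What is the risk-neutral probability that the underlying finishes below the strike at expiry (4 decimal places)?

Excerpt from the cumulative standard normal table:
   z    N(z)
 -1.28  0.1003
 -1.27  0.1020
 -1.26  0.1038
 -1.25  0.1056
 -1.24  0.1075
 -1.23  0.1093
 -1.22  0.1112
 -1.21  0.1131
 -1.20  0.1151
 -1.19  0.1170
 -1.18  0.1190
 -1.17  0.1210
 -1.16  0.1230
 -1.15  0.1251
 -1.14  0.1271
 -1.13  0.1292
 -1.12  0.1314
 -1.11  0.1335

σ√T = 0.16 × 0.8660 = 0.1386
d₁ = [ln(300/250) + (0.039 − 0.053 + 0.16²/2)·0.75] / 0.1386 = [0.1823 − 0.0009] / 0.1386 = 1.3093 ⇒ 1.31
d₂ = d₁ − σ√T = 1.3093 − 0.1386 = 1.1707 ⇒ 1.17
Risk-neutral Pr[S_T < K] = N(−d₂) = N(-1.17) = 0.1210

0.1210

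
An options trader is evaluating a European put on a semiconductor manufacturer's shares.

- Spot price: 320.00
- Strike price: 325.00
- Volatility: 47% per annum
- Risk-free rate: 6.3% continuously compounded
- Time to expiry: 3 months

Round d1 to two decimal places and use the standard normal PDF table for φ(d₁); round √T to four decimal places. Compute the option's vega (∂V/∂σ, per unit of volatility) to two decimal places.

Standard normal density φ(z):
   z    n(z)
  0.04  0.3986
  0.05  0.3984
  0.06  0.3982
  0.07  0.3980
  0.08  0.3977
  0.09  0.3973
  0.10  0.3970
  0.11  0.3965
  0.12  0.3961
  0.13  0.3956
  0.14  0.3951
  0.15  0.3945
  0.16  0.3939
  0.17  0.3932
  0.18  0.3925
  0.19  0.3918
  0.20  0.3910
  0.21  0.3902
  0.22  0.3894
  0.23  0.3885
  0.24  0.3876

63.38

T = 0.25;  σ√T = 0.2350
d₁ = [ln(320/325) + (0.063 + ½·0.47²)·0.25] / (σ√T) = (-0.0155 + 0.0434) / 0.2350 = 0.1185 which rounds to 0.12
√T = √0.25 = 0.5000
φ(d₁) = φ(0.12) = 0.3961
vega = S·φ(d₁)·√T = 320·0.3961·0.5000 = 63.3760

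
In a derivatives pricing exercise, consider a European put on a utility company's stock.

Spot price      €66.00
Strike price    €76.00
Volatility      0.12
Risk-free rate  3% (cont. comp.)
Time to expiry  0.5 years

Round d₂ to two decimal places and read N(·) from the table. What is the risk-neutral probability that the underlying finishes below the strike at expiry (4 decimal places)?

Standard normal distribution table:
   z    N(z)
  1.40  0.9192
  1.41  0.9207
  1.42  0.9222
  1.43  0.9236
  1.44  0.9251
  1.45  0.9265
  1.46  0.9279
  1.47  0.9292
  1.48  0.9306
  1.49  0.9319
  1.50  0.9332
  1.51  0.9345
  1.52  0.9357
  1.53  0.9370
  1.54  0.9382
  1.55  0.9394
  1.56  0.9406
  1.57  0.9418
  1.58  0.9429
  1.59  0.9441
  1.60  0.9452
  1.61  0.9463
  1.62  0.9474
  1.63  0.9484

T = 0.5;  σ√T = 0.0849
d₁ = [ln(66/76) + (0.03 + 0.12²/2)·0.5] / 0.0849 = [-0.1411 + 0.0186] / 0.0849 = -1.4434 → -1.44
d₂ = d₁ − σ√T = -1.4434 − 0.0849 = -1.5283 → -1.53
Pr(exercise) under Q = N(−d₂) = N(1.53) = 0.9370

0.9370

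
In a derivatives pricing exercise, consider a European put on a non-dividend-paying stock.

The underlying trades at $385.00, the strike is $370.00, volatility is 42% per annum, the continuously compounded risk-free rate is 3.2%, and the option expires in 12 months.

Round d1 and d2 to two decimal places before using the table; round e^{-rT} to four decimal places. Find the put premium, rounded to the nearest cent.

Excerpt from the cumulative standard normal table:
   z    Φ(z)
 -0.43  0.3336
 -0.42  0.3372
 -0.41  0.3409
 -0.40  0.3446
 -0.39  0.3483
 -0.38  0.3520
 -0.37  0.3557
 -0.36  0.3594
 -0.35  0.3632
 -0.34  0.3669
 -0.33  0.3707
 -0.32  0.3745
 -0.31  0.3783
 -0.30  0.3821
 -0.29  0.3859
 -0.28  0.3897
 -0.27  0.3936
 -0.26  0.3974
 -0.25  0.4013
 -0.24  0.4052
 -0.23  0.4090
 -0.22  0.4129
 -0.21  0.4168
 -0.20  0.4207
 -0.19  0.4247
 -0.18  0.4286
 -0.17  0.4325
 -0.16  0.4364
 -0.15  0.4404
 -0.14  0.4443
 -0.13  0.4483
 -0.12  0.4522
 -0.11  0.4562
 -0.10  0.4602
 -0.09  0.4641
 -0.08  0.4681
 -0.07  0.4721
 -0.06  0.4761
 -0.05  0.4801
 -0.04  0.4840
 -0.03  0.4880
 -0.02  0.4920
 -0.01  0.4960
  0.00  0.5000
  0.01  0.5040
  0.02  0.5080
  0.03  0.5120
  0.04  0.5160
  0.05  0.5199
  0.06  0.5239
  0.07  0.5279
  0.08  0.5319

σ√T = 0.42 × 1.0000 = 0.4200
ln(S/K) + (r + σ²/2)T = ln(385/370) + (0.032 + 0.42²/2)·1 = 0.0397 + 0.1202 = 0.1599
d₁ = 0.1599 / 0.4200 = 0.3808 ⇒ 0.38
d₂ = d₁ − σ√T = 0.3808 − 0.4200 = -0.0392 ⇒ -0.04
e^(−rT) = e^(−0.032·1) = 0.9685
P = 370·0.9685·N(0.04) − 385·N(-0.38) = 370·0.9685·0.5160 − 385·0.3520 = 184.9060 − 135.5200 = 49.3860

$49.39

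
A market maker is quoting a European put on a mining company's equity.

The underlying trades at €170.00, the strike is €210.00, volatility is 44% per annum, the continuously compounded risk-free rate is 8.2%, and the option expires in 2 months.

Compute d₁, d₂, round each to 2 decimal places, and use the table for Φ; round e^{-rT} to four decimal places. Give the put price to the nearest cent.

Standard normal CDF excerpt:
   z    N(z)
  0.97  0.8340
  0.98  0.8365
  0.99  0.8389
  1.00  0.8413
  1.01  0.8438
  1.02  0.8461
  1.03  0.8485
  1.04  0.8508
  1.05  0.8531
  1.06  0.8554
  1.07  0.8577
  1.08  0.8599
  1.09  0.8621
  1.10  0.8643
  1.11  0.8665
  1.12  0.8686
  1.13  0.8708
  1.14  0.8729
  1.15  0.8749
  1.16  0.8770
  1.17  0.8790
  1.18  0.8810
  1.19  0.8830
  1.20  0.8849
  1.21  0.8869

T = 0.1667;  σ√T = 0.1796
d₁ = [ln(170/210) + (0.082 + 0.44²/2)·0.1667] / 0.1796 = [-0.2113 + 0.0298] / 0.1796 = -1.0105 ⇒ -1.01
d₂ = d₁ − σ√T = -1.0105 − 0.1796 = -1.1901 ⇒ -1.19
e^(−rT) = e^(−0.082·0.1667) = 0.9864
N(−d₂) = N(1.19) = 0.8830;  N(−d₁) = N(1.01) = 0.8438
P = 210·0.9864·0.8830 − 170·0.8438 = 182.9082 − 143.4460 = 39.4622

€39.46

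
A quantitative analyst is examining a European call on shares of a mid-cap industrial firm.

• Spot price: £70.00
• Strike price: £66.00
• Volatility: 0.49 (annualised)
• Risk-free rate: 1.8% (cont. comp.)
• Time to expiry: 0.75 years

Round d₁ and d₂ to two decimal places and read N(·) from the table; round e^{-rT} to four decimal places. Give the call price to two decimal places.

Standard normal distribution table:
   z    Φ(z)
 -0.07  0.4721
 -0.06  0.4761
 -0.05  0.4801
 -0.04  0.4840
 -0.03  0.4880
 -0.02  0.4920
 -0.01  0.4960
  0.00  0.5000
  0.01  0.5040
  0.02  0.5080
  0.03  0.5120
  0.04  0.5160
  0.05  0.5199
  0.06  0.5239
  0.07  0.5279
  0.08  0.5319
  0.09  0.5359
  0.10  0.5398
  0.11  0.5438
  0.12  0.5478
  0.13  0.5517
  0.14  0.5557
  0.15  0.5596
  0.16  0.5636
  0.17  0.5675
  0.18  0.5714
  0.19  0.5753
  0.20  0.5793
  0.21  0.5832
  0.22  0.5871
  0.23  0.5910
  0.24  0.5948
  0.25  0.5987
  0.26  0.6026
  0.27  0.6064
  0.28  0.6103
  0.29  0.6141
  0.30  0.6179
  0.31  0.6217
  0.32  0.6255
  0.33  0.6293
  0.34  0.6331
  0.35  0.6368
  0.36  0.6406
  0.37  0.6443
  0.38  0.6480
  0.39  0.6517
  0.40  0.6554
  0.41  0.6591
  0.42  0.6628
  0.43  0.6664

σ√T = 0.49·√0.75 = 0.4244
d₁ = [ln(70/66) + (0.018 + 0.49²/2)·0.75] / 0.4244 = [0.0588 + 0.1035] / 0.4244 = 0.3826 ⇒ 0.38
d₂ = d₁ − σ√T = 0.3826 − 0.4244 = -0.0417 ⇒ -0.04
e^(−rT) = e^(−0.018·0.75) = 0.9866
N(d₁) = N(0.38) = 0.6480;  N(d₂) = N(-0.04) = 0.4840
C = 70·0.6480 − 66·0.9866·0.4840 = 45.3600 − 31.5160 = 13.8440

£13.84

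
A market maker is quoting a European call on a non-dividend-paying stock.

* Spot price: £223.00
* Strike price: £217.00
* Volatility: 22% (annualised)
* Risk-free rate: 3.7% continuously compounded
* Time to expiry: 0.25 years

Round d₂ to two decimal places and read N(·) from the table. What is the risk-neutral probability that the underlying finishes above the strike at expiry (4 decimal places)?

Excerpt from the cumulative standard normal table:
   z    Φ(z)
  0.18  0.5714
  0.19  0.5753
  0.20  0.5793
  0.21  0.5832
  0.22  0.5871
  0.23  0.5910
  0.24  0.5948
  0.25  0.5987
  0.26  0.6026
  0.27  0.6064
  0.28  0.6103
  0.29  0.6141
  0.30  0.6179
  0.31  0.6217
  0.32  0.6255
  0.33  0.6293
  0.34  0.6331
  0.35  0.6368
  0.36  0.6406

σ√T = 0.22·√0.25 = 0.1100
d₁ = [ln(223/217) + (0.037 + 0.22²/2)·0.25] / 0.1100 = [0.0273 + 0.0153] / 0.1100 = 0.3870 → 0.39
d₂ = d₁ − σ√T = 0.3870 − 0.1100 = 0.2770 → 0.28
Risk-neutral Pr[S_T > K] = N(d₂) = N(0.28) = 0.6103

0.6103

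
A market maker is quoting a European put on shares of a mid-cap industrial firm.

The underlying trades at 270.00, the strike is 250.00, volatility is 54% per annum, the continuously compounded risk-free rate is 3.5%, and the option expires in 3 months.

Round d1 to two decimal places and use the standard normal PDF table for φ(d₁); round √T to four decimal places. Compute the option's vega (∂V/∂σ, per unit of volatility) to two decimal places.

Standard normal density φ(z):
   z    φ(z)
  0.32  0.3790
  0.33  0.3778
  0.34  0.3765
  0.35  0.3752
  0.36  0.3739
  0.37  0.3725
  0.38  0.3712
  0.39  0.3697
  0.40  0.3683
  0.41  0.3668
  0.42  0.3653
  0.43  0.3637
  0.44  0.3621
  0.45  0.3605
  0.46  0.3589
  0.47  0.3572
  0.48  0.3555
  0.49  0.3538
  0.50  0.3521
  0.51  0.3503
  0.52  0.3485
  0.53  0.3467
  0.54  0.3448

48.67

σ√T = 0.54·√0.25 = 0.2700
ln(S/K) + (r + σ²/2)T = ln(270/250) + (0.035 + 0.54²/2)·0.25 = 0.0770 + 0.0452 = 0.1222
d₁ = 0.1222 / 0.2700 = 0.4524 ⇒ 0.45
√T = √0.25 = 0.5000
φ(d₁) = φ(0.45) = 0.3605
vega = S·φ(d₁)·√T = 270·0.3605·0.5000 = 48.6675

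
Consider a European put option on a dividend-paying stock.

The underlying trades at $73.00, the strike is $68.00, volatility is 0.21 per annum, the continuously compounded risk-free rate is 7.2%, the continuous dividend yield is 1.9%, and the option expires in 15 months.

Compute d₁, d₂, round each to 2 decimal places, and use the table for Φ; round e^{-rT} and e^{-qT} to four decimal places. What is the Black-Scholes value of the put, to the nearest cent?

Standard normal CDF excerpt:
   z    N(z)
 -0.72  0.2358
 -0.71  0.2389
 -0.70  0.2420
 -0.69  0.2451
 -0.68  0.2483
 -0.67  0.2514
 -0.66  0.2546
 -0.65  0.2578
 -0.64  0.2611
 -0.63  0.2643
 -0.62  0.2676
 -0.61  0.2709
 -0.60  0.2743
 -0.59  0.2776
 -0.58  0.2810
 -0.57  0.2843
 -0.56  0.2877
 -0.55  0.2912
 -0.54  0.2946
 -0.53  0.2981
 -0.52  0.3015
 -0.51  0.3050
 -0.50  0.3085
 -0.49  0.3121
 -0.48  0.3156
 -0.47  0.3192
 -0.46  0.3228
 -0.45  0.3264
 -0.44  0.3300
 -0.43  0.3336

$2.59

σ√T = 0.21·√1.25 = 0.2348
d₁ = [ln(73/68) + (0.072 − 0.019 + ½·0.21²)·1.25] / (σ√T) = (0.0710 + 0.0938) / 0.2348 = 0.7018 ⇒ 0.70
d₂ = 0.7018 − 0.2348 = 0.4670 ⇒ 0.47
exp(−qT) = exp(−0.019·1.25) = 0.9765;  exp(−rT) = exp(−0.072·1.25) = 0.9139
N(−d₂) = N(-0.47) = 0.3192;  N(−d₁) = N(-0.70) = 0.2420
P = 68·0.9139·0.3192 − 73·0.9765·0.2420 = 19.8367 − 17.2508 = 2.5859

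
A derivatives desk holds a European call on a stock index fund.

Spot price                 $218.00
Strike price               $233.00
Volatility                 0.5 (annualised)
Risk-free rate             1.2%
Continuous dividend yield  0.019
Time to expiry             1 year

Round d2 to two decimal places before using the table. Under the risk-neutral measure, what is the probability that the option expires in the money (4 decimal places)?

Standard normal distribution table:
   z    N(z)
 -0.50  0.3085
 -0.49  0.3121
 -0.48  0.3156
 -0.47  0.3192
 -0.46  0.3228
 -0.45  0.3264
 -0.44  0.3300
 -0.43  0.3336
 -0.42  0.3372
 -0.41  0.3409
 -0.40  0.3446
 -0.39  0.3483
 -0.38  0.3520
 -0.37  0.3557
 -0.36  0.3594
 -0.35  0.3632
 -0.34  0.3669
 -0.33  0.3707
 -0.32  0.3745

0.3446

T = 1;  σ√T = 0.5000
d₁ = [ln(218/233) + (0.012 − 0.019 + ½·0.5²)·1] / (σ√T) = (-0.0665 + 0.1180) / 0.5000 = 0.1029 ⇒ 0.10
d₂ = 0.1029 − 0.5000 = -0.3971 ⇒ -0.40
Pr(exercise) under Q = N(d₂) = 0.3446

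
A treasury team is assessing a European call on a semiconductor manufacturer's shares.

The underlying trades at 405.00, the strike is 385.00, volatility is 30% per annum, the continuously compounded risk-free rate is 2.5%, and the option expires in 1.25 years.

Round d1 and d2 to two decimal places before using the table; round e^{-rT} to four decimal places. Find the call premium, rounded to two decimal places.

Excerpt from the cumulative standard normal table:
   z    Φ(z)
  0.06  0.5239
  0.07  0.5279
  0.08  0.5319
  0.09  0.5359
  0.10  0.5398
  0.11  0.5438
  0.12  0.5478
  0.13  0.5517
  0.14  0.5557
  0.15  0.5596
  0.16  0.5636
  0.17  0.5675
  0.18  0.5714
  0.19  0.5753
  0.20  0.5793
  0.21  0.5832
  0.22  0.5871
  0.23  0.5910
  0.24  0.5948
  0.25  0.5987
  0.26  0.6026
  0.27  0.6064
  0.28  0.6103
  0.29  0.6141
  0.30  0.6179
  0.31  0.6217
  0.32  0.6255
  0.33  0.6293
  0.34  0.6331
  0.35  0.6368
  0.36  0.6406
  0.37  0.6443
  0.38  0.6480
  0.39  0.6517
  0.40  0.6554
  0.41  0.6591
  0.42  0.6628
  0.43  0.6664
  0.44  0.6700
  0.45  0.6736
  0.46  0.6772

68.46

T = 1.25;  σ√T = 0.3354
ln(S/K) + (r + σ²/2)T = ln(405/385) + (0.025 + 0.3²/2)·1.25 = 0.0506 + 0.0875 = 0.1381
d₁ = 0.1381 / 0.3354 = 0.4119 which rounds to 0.41
d₂ = d₁ − σ√T = 0.4119 − 0.3354 = 0.0765 which rounds to 0.08
e^(−rT) = e^(−0.025·1.25) = 0.9692
N(d₁) = N(0.41) = 0.6591;  N(d₂) = N(0.08) = 0.5319
C = 405·0.6591 − 385·0.9692·0.5319 = 266.9355 − 198.4742 = 68.4613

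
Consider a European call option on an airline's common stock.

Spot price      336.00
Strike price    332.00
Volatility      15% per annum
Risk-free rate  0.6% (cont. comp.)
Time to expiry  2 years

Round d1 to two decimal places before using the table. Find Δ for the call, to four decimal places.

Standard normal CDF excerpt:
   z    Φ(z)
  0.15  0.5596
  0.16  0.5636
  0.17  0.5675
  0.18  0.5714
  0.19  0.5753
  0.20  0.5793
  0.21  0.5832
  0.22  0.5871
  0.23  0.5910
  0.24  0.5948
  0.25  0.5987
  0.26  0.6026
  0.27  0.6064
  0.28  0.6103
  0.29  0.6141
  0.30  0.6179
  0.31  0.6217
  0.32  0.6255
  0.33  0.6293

0.5871

σ√T = 0.15·√2 = 0.2121
ln(S/K) + (r + σ²/2)T = ln(336/332) + (0.006 + 0.15²/2)·2 = 0.0120 + 0.0345 = 0.0465
d₁ = 0.0465 / 0.2121 = 0.2191 → 0.22
N(d₁) = N(0.22) = 0.5871
Δ_call = N(d₁) = 0.5871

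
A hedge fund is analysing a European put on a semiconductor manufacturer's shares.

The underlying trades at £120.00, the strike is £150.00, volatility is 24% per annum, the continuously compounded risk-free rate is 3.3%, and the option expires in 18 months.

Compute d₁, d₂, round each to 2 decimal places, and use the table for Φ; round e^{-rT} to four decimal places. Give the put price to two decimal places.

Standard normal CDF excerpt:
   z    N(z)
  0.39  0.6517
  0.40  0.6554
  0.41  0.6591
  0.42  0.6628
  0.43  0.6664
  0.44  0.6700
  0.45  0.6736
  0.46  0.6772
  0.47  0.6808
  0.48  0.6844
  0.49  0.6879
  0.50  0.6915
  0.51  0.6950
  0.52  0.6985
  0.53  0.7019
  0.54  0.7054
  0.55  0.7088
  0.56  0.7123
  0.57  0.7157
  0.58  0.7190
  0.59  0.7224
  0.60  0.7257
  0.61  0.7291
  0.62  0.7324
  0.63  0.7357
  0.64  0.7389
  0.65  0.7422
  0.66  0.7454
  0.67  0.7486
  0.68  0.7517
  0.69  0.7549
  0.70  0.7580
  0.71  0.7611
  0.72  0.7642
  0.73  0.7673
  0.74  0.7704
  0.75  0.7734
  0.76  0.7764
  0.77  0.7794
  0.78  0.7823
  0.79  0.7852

T = 1.5;  σ√T = 0.2939
d₁ = [ln(120/150) + (0.033 + ½·0.24²)·1.5] / (σ√T) = (-0.2231 + 0.0927) / 0.2939 = -0.4438 ≈ -0.44
d₂ = -0.4438 − 0.2939 = -0.7377 ≈ -0.74
e^(−rT) = e^(−0.033·1.5) = 0.9517
N(−d₂) = N(0.74) = 0.7704;  N(−d₁) = N(0.44) = 0.6700
P = 150·0.9517·0.7704 − 120·0.6700 = 109.9785 − 80.4000 = 29.5785

£29.58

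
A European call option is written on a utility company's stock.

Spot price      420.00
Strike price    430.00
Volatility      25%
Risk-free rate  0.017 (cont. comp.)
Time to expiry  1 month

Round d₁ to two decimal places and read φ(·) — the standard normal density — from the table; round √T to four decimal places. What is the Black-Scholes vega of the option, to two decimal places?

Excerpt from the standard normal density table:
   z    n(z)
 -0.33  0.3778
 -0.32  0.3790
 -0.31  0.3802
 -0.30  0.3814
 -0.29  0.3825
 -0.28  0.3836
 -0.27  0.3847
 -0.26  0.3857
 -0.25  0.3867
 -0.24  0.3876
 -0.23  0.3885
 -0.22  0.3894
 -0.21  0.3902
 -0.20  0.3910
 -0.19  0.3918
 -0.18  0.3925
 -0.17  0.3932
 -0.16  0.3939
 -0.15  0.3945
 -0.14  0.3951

46.65

σ√T = 0.25 × 0.2887 = 0.0722
d₁ = [ln(420/430) + (0.017 + 0.25²/2)·0.08333] / 0.0722 = [-0.0235 + 0.0040] / 0.0722 = -0.2703 ⇒ -0.27
√T = √0.08333 = 0.2887
φ(d₁) = φ(-0.27) = 0.3847
vega = S·φ(d₁)·√T = 420·0.3847·0.2887 = 46.6464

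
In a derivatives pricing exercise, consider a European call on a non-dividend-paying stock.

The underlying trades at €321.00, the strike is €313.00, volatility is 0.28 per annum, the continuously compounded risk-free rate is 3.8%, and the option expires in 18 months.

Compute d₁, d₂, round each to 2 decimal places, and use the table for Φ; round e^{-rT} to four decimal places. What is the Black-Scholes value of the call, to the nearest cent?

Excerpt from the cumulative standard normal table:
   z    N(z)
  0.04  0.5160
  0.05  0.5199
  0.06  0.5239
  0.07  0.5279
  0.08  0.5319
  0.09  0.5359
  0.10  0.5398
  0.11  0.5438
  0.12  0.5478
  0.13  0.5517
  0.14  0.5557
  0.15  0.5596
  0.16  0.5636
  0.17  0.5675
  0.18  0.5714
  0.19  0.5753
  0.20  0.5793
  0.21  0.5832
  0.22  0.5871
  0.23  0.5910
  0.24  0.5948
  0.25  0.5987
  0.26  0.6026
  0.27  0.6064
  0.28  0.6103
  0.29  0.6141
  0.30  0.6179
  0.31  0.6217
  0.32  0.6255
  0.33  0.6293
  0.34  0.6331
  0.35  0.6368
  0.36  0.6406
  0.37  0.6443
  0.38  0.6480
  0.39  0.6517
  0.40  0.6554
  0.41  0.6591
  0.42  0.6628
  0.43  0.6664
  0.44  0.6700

€55.49

T = 1.5;  σ√T = 0.3429
d₁ = [ln(321/313) + (0.038 + ½·0.28²)·1.5] / (σ√T) = (0.0252 + 0.1158) / 0.3429 = 0.4113 ≈ 0.41
d₂ = 0.4113 − 0.3429 = 0.0683 ≈ 0.07
exp(−rT) = exp(−0.038·1.5) = 0.9446
C = 321·N(0.41) − 313·0.9446·N(0.07) = 321·0.6591 − 313·0.9446·0.5279 = 211.5711 − 156.0788 = 55.4923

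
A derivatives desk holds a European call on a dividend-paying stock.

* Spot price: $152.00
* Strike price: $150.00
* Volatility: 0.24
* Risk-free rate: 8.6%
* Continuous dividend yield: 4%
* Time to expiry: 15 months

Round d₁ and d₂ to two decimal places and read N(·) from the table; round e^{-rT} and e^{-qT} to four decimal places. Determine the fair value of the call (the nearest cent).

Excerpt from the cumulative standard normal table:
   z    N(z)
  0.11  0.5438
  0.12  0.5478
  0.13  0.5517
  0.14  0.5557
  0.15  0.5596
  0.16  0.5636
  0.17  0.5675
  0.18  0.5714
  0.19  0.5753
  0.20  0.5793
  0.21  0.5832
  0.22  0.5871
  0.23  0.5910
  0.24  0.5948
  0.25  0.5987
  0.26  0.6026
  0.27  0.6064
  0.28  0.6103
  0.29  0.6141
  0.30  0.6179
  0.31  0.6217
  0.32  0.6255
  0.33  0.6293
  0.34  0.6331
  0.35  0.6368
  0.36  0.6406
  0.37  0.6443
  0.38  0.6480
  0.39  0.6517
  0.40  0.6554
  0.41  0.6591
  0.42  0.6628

$20.44

T = 1.25;  σ√T = 0.2683
ln(S/K) + (r − q + σ²/2)T = ln(152/150) + (0.086 − 0.04 + 0.24²/2)·1.25 = 0.0132 + 0.0935 = 0.1067
d₁ = 0.1067 / 0.2683 = 0.3978 ⇒ 0.40
d₂ = d₁ − σ√T = 0.3978 − 0.2683 = 0.1295 ⇒ 0.13
exp(−qT) = exp(−0.04·1.25) = 0.9512;  exp(−rT) = exp(−0.086·1.25) = 0.8981
C = 152·0.9512·N(0.40) − 150·0.8981·N(0.13) = 152·0.9512·0.6554 − 150·0.8981·0.5517 = 94.7593 − 74.3223 = 20.4370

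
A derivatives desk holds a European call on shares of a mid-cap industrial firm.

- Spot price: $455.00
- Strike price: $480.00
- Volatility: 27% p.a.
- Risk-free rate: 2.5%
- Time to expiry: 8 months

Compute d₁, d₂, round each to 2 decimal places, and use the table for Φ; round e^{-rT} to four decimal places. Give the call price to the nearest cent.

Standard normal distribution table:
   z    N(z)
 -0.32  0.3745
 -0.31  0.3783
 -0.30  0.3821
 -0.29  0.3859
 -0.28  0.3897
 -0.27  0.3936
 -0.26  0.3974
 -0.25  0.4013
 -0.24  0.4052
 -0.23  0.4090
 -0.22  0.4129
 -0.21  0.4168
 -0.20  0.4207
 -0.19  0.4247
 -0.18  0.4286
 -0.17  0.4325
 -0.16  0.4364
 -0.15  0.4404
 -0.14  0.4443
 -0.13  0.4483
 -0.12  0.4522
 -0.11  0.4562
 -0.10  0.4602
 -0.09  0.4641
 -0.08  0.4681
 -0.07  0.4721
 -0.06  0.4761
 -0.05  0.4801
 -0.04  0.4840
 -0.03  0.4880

T = 0.6667;  σ√T = 0.2205
d₁ = [ln(455/480) + (0.025 + 0.27²/2)·0.6667] / 0.2205 = [-0.0535 + 0.0410] / 0.2205 = -0.0568 → -0.06
d₂ = d₁ − σ√T = -0.0568 − 0.2205 = -0.2773 → -0.28
e^(−rT) = e^(−0.025·0.6667) = 0.9835
N(d₁) = N(-0.06) = 0.4761;  N(d₂) = N(-0.28) = 0.3897
C = 455·0.4761 − 480·0.9835·0.3897 = 216.6255 − 183.9696 = 32.6559

$32.66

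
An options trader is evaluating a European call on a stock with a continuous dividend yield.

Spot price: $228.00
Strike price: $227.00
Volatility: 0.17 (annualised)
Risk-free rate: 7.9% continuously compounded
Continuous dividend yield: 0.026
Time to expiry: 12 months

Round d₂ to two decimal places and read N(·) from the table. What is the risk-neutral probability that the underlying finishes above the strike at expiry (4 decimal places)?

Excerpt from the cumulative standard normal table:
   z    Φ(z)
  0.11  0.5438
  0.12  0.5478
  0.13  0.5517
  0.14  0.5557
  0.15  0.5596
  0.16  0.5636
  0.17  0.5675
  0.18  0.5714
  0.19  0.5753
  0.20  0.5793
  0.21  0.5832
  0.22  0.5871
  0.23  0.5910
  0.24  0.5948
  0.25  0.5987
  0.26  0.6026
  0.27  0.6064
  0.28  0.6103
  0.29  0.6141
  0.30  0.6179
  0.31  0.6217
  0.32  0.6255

0.5987

σ√T = 0.17 × 1.0000 = 0.1700
d₁ = [ln(228/227) + (0.079 − 0.026 + ½·0.17²)·1] / (σ√T) = (0.0044 + 0.0675) / 0.1700 = 0.4226 ≈ 0.42
d₂ = 0.4226 − 0.1700 = 0.2526 ≈ 0.25
Risk-neutral Pr[S_T > K] = N(d₂) = N(0.25) = 0.5987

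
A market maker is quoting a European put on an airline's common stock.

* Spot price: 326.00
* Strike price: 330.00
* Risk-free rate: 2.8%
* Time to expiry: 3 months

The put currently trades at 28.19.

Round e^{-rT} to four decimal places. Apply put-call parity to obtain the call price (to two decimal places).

26.50

e^(−rT) = e^(−0.028·0.25) = 0.9930
Put-call parity: C − P = S − K·e^(−rT) = 326 − 330·0.9930 = 326 − 327.6900 = -1.6900
C = P + (C − P) = 28.19 + (-1.6900) = 26.5000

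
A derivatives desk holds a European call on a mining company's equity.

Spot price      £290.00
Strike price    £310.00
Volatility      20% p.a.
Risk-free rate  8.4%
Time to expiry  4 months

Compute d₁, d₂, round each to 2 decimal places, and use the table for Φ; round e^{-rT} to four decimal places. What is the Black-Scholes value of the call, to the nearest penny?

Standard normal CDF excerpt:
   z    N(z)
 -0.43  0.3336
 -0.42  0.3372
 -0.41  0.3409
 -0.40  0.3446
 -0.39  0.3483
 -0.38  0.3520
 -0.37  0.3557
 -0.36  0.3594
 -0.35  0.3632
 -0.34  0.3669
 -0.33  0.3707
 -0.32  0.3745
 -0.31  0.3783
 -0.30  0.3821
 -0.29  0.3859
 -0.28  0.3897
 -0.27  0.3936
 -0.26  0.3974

σ√T = 0.2·√0.3333 = 0.1155
d₁ = [ln(290/310) + (0.084 + ½·0.2²)·0.3333] / (σ√T) = (-0.0667 + 0.0347) / 0.1155 = -0.2773 ⇒ -0.28
d₂ = -0.2773 − 0.1155 = -0.3928 ⇒ -0.39
e^(−rT) = e^(−0.084·0.3333) = 0.9724
N(d₁) = N(-0.28) = 0.3897;  N(d₂) = N(-0.39) = 0.3483
C = 290·0.3897 − 310·0.9724·0.3483 = 113.0130 − 104.9929 = 8.0201

£8.02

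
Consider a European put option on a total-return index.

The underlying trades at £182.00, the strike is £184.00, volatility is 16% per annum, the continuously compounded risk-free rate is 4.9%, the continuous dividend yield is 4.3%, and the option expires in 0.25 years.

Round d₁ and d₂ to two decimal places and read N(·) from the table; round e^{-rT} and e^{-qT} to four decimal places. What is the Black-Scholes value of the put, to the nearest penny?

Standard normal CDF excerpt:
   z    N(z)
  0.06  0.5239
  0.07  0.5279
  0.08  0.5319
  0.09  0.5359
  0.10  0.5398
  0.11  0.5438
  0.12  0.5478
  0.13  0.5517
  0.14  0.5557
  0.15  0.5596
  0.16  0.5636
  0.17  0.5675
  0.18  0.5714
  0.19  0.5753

σ√T = 0.16·√0.25 = 0.0800
d₁ = [ln(182/184) + (0.049 − 0.043 + 0.16²/2)·0.25] / 0.0800 = [-0.0109 + 0.0047] / 0.0800 = -0.0779 ≈ -0.08
d₂ = d₁ − σ√T = -0.0779 − 0.0800 = -0.1579 ≈ -0.16
exp(−qT) = exp(−0.043·0.25) = 0.9893;  exp(−rT) = exp(−0.049·0.25) = 0.9878
P = 184·0.9878·N(0.16) − 182·0.9893·N(0.08) = 184·0.9878·0.5636 − 182·0.9893·0.5319 = 102.4372 − 95.7700 = 6.6673

£6.67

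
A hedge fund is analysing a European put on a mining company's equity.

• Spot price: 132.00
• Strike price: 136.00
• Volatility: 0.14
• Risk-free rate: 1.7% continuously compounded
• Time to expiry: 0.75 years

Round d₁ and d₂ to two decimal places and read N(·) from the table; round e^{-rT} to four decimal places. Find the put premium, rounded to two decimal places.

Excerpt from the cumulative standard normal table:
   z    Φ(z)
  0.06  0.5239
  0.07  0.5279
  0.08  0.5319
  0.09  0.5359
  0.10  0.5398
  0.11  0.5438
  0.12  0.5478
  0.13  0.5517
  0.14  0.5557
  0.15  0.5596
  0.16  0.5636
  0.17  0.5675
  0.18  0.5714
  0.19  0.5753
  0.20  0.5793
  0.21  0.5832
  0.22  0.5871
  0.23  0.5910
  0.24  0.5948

7.57

σ√T = 0.14 × 0.8660 = 0.1212
d₁ = [ln(132/136) + (0.017 + 0.14²/2)·0.75] / 0.1212 = [-0.0299 + 0.0201] / 0.1212 = -0.0804 ⇒ -0.08
d₂ = d₁ − σ√T = -0.0804 − 0.1212 = -0.2017 ⇒ -0.20
e^(−rT) = e^(−0.017·0.75) = 0.9873
P = 136·0.9873·N(0.20) − 132·N(0.08) = 136·0.9873·0.5793 − 132·0.5319 = 77.7842 − 70.2108 = 7.5734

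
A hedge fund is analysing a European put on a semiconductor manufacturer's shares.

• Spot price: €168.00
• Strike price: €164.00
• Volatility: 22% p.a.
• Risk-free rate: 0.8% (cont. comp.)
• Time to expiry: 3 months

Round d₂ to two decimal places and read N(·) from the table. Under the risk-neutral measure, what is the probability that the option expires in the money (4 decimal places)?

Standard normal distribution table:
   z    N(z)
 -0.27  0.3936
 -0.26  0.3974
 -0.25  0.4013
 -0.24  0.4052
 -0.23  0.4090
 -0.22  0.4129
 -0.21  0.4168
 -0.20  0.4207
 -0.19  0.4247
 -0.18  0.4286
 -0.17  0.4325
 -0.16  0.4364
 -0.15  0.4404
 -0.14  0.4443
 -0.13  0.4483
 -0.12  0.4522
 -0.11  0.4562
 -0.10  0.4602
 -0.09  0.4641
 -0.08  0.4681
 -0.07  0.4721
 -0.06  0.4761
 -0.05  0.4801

0.4286

σ√T = 0.22 × 0.5000 = 0.1100
d₁ = [ln(168/164) + (0.008 + 0.22²/2)·0.25] / 0.1100 = [0.0241 + 0.0080] / 0.1100 = 0.2923 ≈ 0.29
d₂ = d₁ − σ√T = 0.2923 − 0.1100 = 0.1823 ≈ 0.18
Risk-neutral Pr[S_T < K] = N(−d₂) = N(-0.18) = 0.4286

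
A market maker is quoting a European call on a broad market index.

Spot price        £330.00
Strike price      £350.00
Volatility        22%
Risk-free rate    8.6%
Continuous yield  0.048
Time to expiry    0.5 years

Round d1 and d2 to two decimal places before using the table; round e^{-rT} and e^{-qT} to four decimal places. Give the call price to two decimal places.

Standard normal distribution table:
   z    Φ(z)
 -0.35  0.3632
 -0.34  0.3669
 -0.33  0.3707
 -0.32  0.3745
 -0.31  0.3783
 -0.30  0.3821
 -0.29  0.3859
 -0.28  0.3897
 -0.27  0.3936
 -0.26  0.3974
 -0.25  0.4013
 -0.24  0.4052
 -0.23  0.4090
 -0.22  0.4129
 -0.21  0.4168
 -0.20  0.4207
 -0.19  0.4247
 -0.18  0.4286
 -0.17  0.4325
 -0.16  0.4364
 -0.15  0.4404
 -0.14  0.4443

T = 0.5;  σ√T = 0.1556
ln(S/K) + (r − q + σ²/2)T = ln(330/350) + (0.086 − 0.048 + 0.22²/2)·0.5 = -0.0588 + 0.0311 = -0.0277
d₁ = -0.0277 / 0.1556 = -0.1783 ⇒ -0.18
d₂ = d₁ − σ√T = -0.1783 − 0.1556 = -0.3339 ⇒ -0.33
exp(−qT) = exp(−0.048·0.5) = 0.9763;  exp(−rT) = exp(−0.086·0.5) = 0.9579
C = 330·0.9763·N(-0.18) − 350·0.9579·N(-0.33) = 330·0.9763·0.4286 − 350·0.9579·0.3707 = 138.0859 − 124.2827 = 13.8032

£13.80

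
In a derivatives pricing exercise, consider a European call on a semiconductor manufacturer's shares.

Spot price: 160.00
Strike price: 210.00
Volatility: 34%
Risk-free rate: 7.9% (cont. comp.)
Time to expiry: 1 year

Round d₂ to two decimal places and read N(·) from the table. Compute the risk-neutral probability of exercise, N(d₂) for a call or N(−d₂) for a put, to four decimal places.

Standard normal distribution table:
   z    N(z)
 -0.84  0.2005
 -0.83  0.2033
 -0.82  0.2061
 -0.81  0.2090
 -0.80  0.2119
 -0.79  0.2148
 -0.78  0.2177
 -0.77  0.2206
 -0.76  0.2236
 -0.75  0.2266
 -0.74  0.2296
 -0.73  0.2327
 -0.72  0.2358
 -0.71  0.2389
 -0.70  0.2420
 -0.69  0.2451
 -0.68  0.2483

T = 1;  σ√T = 0.3400
ln(S/K) + (r + σ²/2)T = ln(160/210) + (0.079 + 0.34²/2)·1 = -0.2719 + 0.1368 = -0.1351
d₁ = -0.1351 / 0.3400 = -0.3975 → -0.40
d₂ = d₁ − σ√T = -0.3975 − 0.3400 = -0.7375 → -0.74
Risk-neutral Pr[S_T > K] = N(d₂) = N(-0.74) = 0.2296

0.2296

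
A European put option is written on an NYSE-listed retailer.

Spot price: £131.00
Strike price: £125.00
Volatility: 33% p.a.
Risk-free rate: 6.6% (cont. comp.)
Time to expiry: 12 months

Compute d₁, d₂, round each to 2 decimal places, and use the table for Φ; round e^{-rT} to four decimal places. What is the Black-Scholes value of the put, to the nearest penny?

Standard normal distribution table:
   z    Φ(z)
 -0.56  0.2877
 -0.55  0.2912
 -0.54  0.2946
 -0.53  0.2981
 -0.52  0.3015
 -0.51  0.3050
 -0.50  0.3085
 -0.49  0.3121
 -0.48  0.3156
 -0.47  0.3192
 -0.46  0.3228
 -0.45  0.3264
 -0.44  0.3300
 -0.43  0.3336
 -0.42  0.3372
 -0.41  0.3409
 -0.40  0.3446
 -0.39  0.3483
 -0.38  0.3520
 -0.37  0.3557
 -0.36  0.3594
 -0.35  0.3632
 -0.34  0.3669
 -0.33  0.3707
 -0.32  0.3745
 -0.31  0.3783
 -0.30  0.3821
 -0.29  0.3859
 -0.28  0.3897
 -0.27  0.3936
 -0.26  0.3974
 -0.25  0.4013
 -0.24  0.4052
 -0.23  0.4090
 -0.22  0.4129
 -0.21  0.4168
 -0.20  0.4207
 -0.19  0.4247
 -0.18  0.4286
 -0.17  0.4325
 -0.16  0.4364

σ√T = 0.33·√1 = 0.3300
ln(S/K) + (r + σ²/2)T = ln(131/125) + (0.066 + 0.33²/2)·1 = 0.0469 + 0.1205 = 0.1673
d₁ = 0.1673 / 0.3300 = 0.5071 ≈ 0.51
d₂ = d₁ − σ√T = 0.5071 − 0.3300 = 0.1771 ≈ 0.18
exp(−rT) = exp(−0.066·1) = 0.9361
P = 125·0.9361·N(-0.18) − 131·N(-0.51) = 125·0.9361·0.4286 − 131·0.3050 = 50.1516 − 39.9550 = 10.1966

£10.20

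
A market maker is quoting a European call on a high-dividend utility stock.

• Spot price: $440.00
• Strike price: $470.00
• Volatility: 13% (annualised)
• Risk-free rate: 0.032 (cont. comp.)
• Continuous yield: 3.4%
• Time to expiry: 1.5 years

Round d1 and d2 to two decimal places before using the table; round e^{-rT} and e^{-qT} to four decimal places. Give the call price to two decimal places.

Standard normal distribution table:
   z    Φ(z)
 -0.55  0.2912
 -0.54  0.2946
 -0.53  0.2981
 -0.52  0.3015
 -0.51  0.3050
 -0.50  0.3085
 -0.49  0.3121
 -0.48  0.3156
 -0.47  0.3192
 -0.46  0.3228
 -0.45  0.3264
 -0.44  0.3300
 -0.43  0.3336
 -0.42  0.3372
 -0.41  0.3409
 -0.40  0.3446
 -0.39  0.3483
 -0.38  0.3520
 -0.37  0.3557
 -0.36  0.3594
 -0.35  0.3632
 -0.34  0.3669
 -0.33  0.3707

σ√T = 0.13·√1.5 = 0.1592
d₁ = [ln(440/470) + (0.032 − 0.034 + 0.13²/2)·1.5] / 0.1592 = [-0.0660 + 0.0097] / 0.1592 = -0.3535 which rounds to -0.35
d₂ = d₁ − σ√T = -0.3535 − 0.1592 = -0.5127 which rounds to -0.51
e^(−qT) = e^(−0.034·1.5) = 0.9503;  e^(−rT) = e^(−0.032·1.5) = 0.9531
N(d₁) = N(-0.35) = 0.3632;  N(d₂) = N(-0.51) = 0.3050
C = 440·0.9503·0.3632 − 470·0.9531·0.3050 = 151.8655 − 136.6269 = 15.2387

$15.24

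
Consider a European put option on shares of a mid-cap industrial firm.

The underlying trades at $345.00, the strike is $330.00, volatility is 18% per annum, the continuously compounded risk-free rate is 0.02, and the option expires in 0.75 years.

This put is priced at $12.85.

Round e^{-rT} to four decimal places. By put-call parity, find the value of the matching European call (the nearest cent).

$32.77

exp(−rT) = exp(−0.02·0.75) = 0.9851
Put-call parity: C − P = S − K·e^(−rT) = 345 − 330·0.9851 = 345 − 325.0830 = 19.9170
C = P + (C − P) = 12.85 + (19.9170) = 32.7670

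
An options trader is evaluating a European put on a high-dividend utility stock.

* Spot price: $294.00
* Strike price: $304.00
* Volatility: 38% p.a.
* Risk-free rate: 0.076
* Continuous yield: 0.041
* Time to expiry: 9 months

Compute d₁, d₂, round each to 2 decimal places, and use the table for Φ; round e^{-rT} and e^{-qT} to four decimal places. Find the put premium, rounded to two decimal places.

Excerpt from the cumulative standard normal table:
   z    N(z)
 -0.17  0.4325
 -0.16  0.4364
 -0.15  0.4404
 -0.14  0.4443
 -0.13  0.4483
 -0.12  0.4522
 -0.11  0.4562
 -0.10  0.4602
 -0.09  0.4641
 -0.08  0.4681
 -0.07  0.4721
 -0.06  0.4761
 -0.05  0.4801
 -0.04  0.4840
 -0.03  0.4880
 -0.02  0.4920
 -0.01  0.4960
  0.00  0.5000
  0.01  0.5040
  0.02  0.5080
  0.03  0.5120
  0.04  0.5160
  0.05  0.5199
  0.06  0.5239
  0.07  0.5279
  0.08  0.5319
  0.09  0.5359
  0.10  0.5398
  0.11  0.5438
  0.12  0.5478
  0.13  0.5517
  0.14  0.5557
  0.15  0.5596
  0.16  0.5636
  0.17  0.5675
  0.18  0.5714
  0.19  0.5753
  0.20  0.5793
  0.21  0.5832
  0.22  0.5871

T = 0.75;  σ√T = 0.3291
ln(S/K) + (r − q + σ²/2)T = ln(294/304) + (0.076 − 0.041 + 0.38²/2)·0.75 = -0.0334 + 0.0804 = 0.0470
d₁ = 0.0470 / 0.3291 = 0.1427 ⇒ 0.14
d₂ = d₁ − σ√T = 0.1427 − 0.3291 = -0.1864 ⇒ -0.19
e^(−qT) = e^(−0.041·0.75) = 0.9697;  e^(−rT) = e^(−0.076·0.75) = 0.9446
P = 304·0.9446·N(0.19) − 294·0.9697·N(-0.14) = 304·0.9446·0.5753 − 294·0.9697·0.4443 = 165.2022 − 126.6663 = 38.5359

$38.54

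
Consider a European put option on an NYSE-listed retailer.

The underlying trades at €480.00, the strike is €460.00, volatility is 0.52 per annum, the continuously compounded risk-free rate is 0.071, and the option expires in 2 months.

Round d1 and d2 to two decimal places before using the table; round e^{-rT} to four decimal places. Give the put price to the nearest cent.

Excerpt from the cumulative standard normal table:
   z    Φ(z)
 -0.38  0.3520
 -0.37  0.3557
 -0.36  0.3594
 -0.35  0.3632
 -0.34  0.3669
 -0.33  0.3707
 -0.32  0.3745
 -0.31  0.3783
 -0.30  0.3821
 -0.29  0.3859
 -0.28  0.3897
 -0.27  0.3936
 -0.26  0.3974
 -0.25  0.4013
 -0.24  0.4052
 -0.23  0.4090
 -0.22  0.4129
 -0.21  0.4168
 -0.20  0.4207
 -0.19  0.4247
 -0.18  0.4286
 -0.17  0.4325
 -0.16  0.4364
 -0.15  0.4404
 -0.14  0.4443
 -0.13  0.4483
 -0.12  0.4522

€27.68

σ√T = 0.52·√0.1667 = 0.2123
d₁ = [ln(480/460) + (0.071 + ½·0.52²)·0.1667] / (σ√T) = (0.0426 + 0.0344) / 0.2123 = 0.3624 which rounds to 0.36
d₂ = 0.3624 − 0.2123 = 0.1501 which rounds to 0.15
exp(−rT) = exp(−0.071·0.1667) = 0.9882
N(−d₂) = N(-0.15) = 0.4404;  N(−d₁) = N(-0.36) = 0.3594
P = 460·0.9882·0.4404 − 480·0.3594 = 200.1935 − 172.5120 = 27.6815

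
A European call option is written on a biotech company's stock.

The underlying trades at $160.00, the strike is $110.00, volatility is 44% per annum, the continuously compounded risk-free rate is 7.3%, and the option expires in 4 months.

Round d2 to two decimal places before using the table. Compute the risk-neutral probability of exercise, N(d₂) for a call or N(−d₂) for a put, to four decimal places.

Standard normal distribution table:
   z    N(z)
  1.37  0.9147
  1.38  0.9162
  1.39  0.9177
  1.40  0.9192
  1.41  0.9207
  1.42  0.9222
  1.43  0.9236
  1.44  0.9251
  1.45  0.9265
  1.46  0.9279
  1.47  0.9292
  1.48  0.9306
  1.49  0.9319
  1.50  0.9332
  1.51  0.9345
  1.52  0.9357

T = 0.3333;  σ√T = 0.2540
ln(S/K) + (r + σ²/2)T = ln(160/110) + (0.073 + 0.44²/2)·0.3333 = 0.3747 + 0.0566 = 0.4313
d₁ = 0.4313 / 0.2540 = 1.6978 → 1.70
d₂ = d₁ − σ√T = 1.6978 − 0.2540 = 1.4437 → 1.44
Risk-neutral Pr[S_T > K] = N(d₂) = N(1.44) = 0.9251

0.9251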